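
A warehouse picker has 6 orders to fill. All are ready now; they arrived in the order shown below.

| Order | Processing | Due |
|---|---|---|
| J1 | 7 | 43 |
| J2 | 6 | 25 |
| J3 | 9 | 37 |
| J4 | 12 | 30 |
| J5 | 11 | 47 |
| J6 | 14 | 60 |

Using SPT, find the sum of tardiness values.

15

SPT (increasing processing time): J2 J1 J3 J5 J4 J6.
J2: 0→6, due 25, tardiness 0
J1: 6→13, due 43, tardiness 0
J3: 13→22, due 37, tardiness 0
J5: 22→33, due 47, tardiness 0
J4: 33→45, due 30, tardiness 15
J6: 45→59, due 60, tardiness 0
Sum = 0+0+0+0+15+0 = 15.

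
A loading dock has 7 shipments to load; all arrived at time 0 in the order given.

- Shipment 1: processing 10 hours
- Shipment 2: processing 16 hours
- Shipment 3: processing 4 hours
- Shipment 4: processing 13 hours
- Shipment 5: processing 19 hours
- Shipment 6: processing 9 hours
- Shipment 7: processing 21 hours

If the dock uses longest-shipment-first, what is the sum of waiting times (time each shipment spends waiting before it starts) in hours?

LPT (decreasing processing time): Shipment 7 Shipment 5 Shipment 2 Shipment 4 Shipment 1 Shipment 6 Shipment 3.
Shipment 7: waits 0, runs 0→21
Shipment 5: waits 21, runs 21→40
Shipment 2: waits 40, runs 40→56
Shipment 4: waits 56, runs 56→69
Shipment 1: waits 69, runs 69→79
Shipment 6: waits 79, runs 79→88
Shipment 3: waits 88, runs 88→92
Sum = 0+21+40+56+69+79+88 = 353.

353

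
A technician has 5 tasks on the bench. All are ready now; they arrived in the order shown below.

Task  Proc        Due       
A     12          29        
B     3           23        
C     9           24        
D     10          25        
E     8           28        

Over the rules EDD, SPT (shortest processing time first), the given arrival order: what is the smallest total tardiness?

15

EDD (increasing due date): B C D E A.
B: 0→3, due 23, tardiness 0
C: 3→12, due 24, tardiness 0
D: 12→22, due 25, tardiness 0
E: 22→30, due 28, tardiness 2
A: 30→42, due 29, tardiness 13
Sum = 0+0+0+2+13 = 15.
SPT (increasing processing time): B E C D A.
B: 0→3, due 23, tardiness 0
E: 3→11, due 28, tardiness 0
C: 11→20, due 24, tardiness 0
D: 20→30, due 25, tardiness 5
A: 30→42, due 29, tardiness 13
Sum = 0+0+0+5+13 = 18.
FIFO (arrival order): A B C D E.
A: 0→12, due 29, tardiness 0
B: 12→15, due 23, tardiness 0
C: 15→24, due 24, tardiness 0
D: 24→34, due 25, tardiness 9
E: 34→42, due 28, tardiness 14
Sum = 0+0+0+9+14 = 23.
EDD 15, SPT 18, FIFO 23 → minimum 15.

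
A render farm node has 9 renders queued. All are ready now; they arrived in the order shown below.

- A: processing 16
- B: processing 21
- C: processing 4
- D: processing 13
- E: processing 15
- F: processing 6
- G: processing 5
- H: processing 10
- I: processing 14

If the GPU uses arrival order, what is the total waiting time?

FIFO (arrival order): A B C D E F G H I.
A: waits 0, runs 0→16
B: waits 16, runs 16→37
C: waits 37, runs 37→41
D: waits 41, runs 41→54
E: waits 54, runs 54→69
F: waits 69, runs 69→75
G: waits 75, runs 75→80
H: waits 80, runs 80→90
I: waits 90, runs 90→104
Sum = 0+16+37+41+54+69+75+80+90 = 462.

462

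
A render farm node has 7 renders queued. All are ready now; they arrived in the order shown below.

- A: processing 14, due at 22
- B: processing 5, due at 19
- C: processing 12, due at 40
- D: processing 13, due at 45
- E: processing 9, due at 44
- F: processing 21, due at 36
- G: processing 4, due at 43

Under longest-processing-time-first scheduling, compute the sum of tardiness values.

151

LPT (decreasing processing time): F A D C E B G.
F: 0→21, due 36, tardiness 0
A: 21→35, due 22, tardiness 13
D: 35→48, due 45, tardiness 3
C: 48→60, due 40, tardiness 20
E: 60→69, due 44, tardiness 25
B: 69→74, due 19, tardiness 55
G: 74→78, due 43, tardiness 35
Sum = 0+13+3+20+25+55+35 = 151.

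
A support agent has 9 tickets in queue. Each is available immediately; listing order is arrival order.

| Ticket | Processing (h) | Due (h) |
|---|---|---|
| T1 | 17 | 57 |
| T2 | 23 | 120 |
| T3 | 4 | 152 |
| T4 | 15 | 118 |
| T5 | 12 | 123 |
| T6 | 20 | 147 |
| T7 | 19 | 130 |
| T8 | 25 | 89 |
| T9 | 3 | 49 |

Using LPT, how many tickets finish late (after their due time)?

LPT (decreasing processing time): T8 T2 T6 T7 T1 T4 T5 T3 T9.
T8: 0→25, due 89, tardiness 0
T2: 25→48, due 120, tardiness 0
T6: 48→68, due 147, tardiness 0
T7: 68→87, due 130, tardiness 0
T1: 87→104, due 57, tardiness 47
T4: 104→119, due 118, tardiness 1
T5: 119→131, due 123, tardiness 8
T3: 131→135, due 152, tardiness 0
T9: 135→138, due 49, tardiness 89
Late tickets: 4.

4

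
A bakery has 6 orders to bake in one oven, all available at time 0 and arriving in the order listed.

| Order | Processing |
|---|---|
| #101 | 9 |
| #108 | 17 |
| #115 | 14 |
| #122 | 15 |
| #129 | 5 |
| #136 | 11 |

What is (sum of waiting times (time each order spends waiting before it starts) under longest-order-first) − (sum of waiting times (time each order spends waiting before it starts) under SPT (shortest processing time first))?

81

LPT (decreasing processing time): #108 #122 #115 #136 #101 #129.
#108: waits 0, runs 0→17
#122: waits 17, runs 17→32
#115: waits 32, runs 32→46
#136: waits 46, runs 46→57
#101: waits 57, runs 57→66
#129: waits 66, runs 66→71
Sum = 0+17+32+46+57+66 = 218.
SPT (increasing processing time): #129 #101 #136 #115 #122 #108.
#129: waits 0, runs 0→5
#101: waits 5, runs 5→14
#136: waits 14, runs 14→25
#115: waits 25, runs 25→39
#122: waits 39, runs 39→54
#108: waits 54, runs 54→71
Sum = 0+5+14+25+39+54 = 137.
Difference = 218 − 137 = 81.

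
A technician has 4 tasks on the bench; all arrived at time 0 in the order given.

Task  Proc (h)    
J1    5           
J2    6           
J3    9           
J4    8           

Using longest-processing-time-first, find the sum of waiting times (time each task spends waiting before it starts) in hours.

49

LPT (decreasing processing time): J3 J4 J2 J1.
J3: waits 0, runs 0→9
J4: waits 9, runs 9→17
J2: waits 17, runs 17→23
J1: waits 23, runs 23→28
Sum = 0+9+17+23 = 49.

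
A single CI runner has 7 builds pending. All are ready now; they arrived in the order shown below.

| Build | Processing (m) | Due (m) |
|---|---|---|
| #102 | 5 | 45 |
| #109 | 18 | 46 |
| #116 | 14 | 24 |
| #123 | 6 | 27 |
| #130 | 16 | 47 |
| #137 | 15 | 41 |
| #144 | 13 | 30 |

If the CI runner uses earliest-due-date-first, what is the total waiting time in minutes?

239

EDD (increasing due date): #116 #123 #144 #137 #102 #109 #130.
#116: waits 0, runs 0→14
#123: waits 14, runs 14→20
#144: waits 20, runs 20→33
#137: waits 33, runs 33→48
#102: waits 48, runs 48→53
#109: waits 53, runs 53→71
#130: waits 71, runs 71→87
Sum = 0+14+20+33+48+53+71 = 239.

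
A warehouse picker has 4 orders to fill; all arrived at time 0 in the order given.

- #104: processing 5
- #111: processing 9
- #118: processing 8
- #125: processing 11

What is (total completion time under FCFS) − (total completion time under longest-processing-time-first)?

-18

FIFO (arrival order): #104 #111 #118 #125.
#104: 0→5
#111: 5→14
#118: 14→22
#125: 22→33
Sum = 5+14+22+33 = 74.
LPT (decreasing processing time): #125 #111 #118 #104.
#125: 0→11
#111: 11→20
#118: 20→28
#104: 28→33
Sum = 11+20+28+33 = 92.
Difference = 74 − 92 = -18.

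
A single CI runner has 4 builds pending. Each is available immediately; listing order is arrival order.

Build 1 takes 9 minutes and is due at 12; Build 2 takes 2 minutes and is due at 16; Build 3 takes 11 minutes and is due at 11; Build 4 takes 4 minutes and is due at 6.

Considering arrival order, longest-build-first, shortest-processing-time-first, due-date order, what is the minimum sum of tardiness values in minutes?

FIFO (arrival order): Build 1 Build 2 Build 3 Build 4.
Build 1: 0→9, due 12, tardiness 0
Build 2: 9→11, due 16, tardiness 0
Build 3: 11→22, due 11, tardiness 11
Build 4: 22→26, due 6, tardiness 20
Sum = 0+0+11+20 = 31.
LPT (decreasing processing time): Build 3 Build 1 Build 4 Build 2.
Build 3: 0→11, due 11, tardiness 0
Build 1: 11→20, due 12, tardiness 8
Build 4: 20→24, due 6, tardiness 18
Build 2: 24→26, due 16, tardiness 10
Sum = 0+8+18+10 = 36.
SPT (increasing processing time): Build 2 Build 4 Build 1 Build 3.
Build 2: 0→2, due 16, tardiness 0
Build 4: 2→6, due 6, tardiness 0
Build 1: 6→15, due 12, tardiness 3
Build 3: 15→26, due 11, tardiness 15
Sum = 0+0+3+15 = 18.
EDD (increasing due date): Build 4 Build 3 Build 1 Build 2.
Build 4: 0→4, due 6, tardiness 0
Build 3: 4→15, due 11, tardiness 4
Build 1: 15→24, due 12, tardiness 12
Build 2: 24→26, due 16, tardiness 10
Sum = 0+4+12+10 = 26.
FIFO 31, LPT 36, SPT 18, EDD 26 → minimum 18.

18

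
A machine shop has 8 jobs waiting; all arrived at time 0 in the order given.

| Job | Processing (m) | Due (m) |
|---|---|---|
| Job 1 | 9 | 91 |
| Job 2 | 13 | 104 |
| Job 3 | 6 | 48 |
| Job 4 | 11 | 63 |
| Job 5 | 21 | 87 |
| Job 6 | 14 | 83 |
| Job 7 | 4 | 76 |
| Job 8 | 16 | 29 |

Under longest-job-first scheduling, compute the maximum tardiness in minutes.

LPT (decreasing processing time): Job 5 Job 8 Job 6 Job 2 Job 4 Job 1 Job 3 Job 7.
Job 5: 0→21, due 87, tardiness 0
Job 8: 21→37, due 29, tardiness 8
Job 6: 37→51, due 83, tardiness 0
Job 2: 51→64, due 104, tardiness 0
Job 4: 64→75, due 63, tardiness 12
Job 1: 75→84, due 91, tardiness 0
Job 3: 84→90, due 48, tardiness 42
Job 7: 90→94, due 76, tardiness 18
Maximum = 42.

42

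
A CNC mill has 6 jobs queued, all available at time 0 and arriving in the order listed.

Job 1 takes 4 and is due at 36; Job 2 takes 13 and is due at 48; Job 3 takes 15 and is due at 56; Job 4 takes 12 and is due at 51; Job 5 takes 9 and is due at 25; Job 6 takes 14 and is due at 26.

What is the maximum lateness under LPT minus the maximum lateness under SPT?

LPT (decreasing processing time): Job 3 Job 6 Job 2 Job 4 Job 5 Job 1.
Job 3: 0→15, due 56, lateness -41
Job 6: 15→29, due 26, lateness 3
Job 2: 29→42, due 48, lateness -6
Job 4: 42→54, due 51, lateness 3
Job 5: 54→63, due 25, lateness 38
Job 1: 63→67, due 36, lateness 31
Maximum = 38.
SPT (increasing processing time): Job 1 Job 5 Job 4 Job 2 Job 6 Job 3.
Job 1: 0→4, due 36, lateness -32
Job 5: 4→13, due 25, lateness -12
Job 4: 13→25, due 51, lateness -26
Job 2: 25→38, due 48, lateness -10
Job 6: 38→52, due 26, lateness 26
Job 3: 52→67, due 56, lateness 11
Maximum = 26.
Difference = 38 − 26 = 12.

12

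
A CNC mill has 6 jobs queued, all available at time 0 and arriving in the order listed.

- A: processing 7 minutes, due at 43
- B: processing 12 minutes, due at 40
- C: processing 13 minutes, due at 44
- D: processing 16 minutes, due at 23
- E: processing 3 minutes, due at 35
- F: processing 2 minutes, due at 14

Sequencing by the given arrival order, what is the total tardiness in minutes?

FIFO (arrival order): A B C D E F.
A: 0→7, due 43, tardiness 0
B: 7→19, due 40, tardiness 0
C: 19→32, due 44, tardiness 0
D: 32→48, due 23, tardiness 25
E: 48→51, due 35, tardiness 16
F: 51→53, due 14, tardiness 39
Sum = 0+0+0+25+16+39 = 80.

80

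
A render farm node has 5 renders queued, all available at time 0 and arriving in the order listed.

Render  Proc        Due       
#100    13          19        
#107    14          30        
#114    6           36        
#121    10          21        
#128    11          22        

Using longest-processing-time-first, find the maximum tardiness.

27

LPT (decreasing processing time): #107 #100 #128 #121 #114.
#107: 0→14, due 30, tardiness 0
#100: 14→27, due 19, tardiness 8
#128: 27→38, due 22, tardiness 16
#121: 38→48, due 21, tardiness 27
#114: 48→54, due 36, tardiness 18
Maximum = 27.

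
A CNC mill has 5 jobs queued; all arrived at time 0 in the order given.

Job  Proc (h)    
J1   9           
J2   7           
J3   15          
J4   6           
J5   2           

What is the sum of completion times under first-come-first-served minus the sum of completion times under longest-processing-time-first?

FIFO (arrival order): J1 J2 J3 J4 J5.
J1: 0→9
J2: 9→16
J3: 16→31
J4: 31→37
J5: 37→39
Sum = 9+16+31+37+39 = 132.
LPT (decreasing processing time): J3 J1 J2 J4 J5.
J3: 0→15
J1: 15→24
J2: 24→31
J4: 31→37
J5: 37→39
Sum = 15+24+31+37+39 = 146.
Difference = 132 − 146 = -14.

-14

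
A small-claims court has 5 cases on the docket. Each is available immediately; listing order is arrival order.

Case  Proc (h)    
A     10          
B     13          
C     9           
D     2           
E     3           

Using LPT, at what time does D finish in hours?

37

LPT (decreasing processing time): B A C E D.
B: 0→13
A: 13→23
C: 23→32
E: 32→35
D: 35→37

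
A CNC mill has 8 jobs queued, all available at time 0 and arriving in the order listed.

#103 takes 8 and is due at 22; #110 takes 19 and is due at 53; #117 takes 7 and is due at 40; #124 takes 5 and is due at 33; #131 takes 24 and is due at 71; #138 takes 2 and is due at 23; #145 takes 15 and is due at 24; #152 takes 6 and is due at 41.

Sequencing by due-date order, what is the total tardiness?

27

EDD (increasing due date): #103 #138 #145 #124 #117 #152 #110 #131.
#103: 0→8, due 22, tardiness 0
#138: 8→10, due 23, tardiness 0
#145: 10→25, due 24, tardiness 1
#124: 25→30, due 33, tardiness 0
#117: 30→37, due 40, tardiness 0
#152: 37→43, due 41, tardiness 2
#110: 43→62, due 53, tardiness 9
#131: 62→86, due 71, tardiness 15
Sum = 0+0+1+0+0+2+9+15 = 27.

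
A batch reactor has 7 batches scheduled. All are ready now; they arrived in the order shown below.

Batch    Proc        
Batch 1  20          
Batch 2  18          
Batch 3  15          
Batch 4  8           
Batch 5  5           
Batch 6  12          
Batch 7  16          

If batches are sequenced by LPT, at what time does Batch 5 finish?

94

LPT (decreasing processing time): Batch 1 Batch 2 Batch 7 Batch 3 Batch 6 Batch 4 Batch 5.
Batch 1: 0→20
Batch 2: 20→38
Batch 7: 38→54
Batch 3: 54→69
Batch 6: 69→81
Batch 4: 81→89
Batch 5: 89→94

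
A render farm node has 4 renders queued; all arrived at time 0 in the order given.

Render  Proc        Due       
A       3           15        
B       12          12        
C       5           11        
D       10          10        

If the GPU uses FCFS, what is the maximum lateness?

FIFO (arrival order): A B C D.
A: 0→3, due 15, lateness -12
B: 3→15, due 12, lateness 3
C: 15→20, due 11, lateness 9
D: 20→30, due 10, lateness 20
Maximum = 20.

20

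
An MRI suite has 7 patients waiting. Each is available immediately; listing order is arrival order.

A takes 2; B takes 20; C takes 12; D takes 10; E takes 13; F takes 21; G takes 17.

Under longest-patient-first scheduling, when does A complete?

95

LPT (decreasing processing time): F B G E C D A.
F: 0→21
B: 21→41
G: 41→58
E: 58→71
C: 71→83
D: 83→93
A: 93→95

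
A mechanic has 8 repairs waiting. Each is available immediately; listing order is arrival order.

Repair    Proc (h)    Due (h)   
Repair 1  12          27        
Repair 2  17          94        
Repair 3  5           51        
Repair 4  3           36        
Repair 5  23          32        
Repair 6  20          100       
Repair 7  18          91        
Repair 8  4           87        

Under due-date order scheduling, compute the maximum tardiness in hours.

EDD (increasing due date): Repair 1 Repair 5 Repair 4 Repair 3 Repair 8 Repair 7 Repair 2 Repair 6.
Repair 1: 0→12, due 27, tardiness 0
Repair 5: 12→35, due 32, tardiness 3
Repair 4: 35→38, due 36, tardiness 2
Repair 3: 38→43, due 51, tardiness 0
Repair 8: 43→47, due 87, tardiness 0
Repair 7: 47→65, due 91, tardiness 0
Repair 2: 65→82, due 94, tardiness 0
Repair 6: 82→102, due 100, tardiness 2
Maximum = 3.

3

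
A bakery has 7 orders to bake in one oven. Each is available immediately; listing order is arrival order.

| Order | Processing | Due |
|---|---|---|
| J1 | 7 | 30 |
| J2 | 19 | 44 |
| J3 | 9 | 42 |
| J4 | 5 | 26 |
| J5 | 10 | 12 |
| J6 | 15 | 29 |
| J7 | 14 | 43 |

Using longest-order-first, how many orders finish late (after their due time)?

6

LPT (decreasing processing time): J2 J6 J7 J5 J3 J1 J4.
J2: 0→19, due 44, tardiness 0
J6: 19→34, due 29, tardiness 5
J7: 34→48, due 43, tardiness 5
J5: 48→58, due 12, tardiness 46
J3: 58→67, due 42, tardiness 25
J1: 67→74, due 30, tardiness 44
J4: 74→79, due 26, tardiness 53
Late orders: 6.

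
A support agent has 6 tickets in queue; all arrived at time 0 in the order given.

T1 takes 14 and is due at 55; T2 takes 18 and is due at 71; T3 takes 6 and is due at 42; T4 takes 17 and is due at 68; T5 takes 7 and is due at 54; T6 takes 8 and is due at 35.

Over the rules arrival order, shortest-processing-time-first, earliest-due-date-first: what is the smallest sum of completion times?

197

FIFO (arrival order): T1 T2 T3 T4 T5 T6.
T1: 0→14
T2: 14→32
T3: 32→38
T4: 38→55
T5: 55→62
T6: 62→70
Sum = 14+32+38+55+62+70 = 271.
SPT (increasing processing time): T3 T5 T6 T1 T4 T2.
T3: 0→6
T5: 6→13
T6: 13→21
T1: 21→35
T4: 35→52
T2: 52→70
Sum = 6+13+21+35+52+70 = 197.
EDD (increasing due date): T6 T3 T5 T1 T4 T2.
T6: 0→8
T3: 8→14
T5: 14→21
T1: 21→35
T4: 35→52
T2: 52→70
Sum = 8+14+21+35+52+70 = 200.
FIFO 271, SPT 197, EDD 200 → minimum 197.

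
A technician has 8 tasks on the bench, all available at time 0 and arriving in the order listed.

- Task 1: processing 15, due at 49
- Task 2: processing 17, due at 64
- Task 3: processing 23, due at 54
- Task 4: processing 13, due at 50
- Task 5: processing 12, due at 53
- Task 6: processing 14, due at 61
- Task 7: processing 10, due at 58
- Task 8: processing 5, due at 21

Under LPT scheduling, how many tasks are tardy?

6

LPT (decreasing processing time): Task 3 Task 2 Task 1 Task 6 Task 4 Task 5 Task 7 Task 8.
Task 3: 0→23, due 54, tardiness 0
Task 2: 23→40, due 64, tardiness 0
Task 1: 40→55, due 49, tardiness 6
Task 6: 55→69, due 61, tardiness 8
Task 4: 69→82, due 50, tardiness 32
Task 5: 82→94, due 53, tardiness 41
Task 7: 94→104, due 58, tardiness 46
Task 8: 104→109, due 21, tardiness 88
Late tasks: 6.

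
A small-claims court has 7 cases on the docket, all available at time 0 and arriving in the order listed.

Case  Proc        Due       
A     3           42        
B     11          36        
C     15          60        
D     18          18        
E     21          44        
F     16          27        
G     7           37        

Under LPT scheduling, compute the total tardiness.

LPT (decreasing processing time): E D F C B G A.
E: 0→21, due 44, tardiness 0
D: 21→39, due 18, tardiness 21
F: 39→55, due 27, tardiness 28
C: 55→70, due 60, tardiness 10
B: 70→81, due 36, tardiness 45
G: 81→88, due 37, tardiness 51
A: 88→91, due 42, tardiness 49
Sum = 0+21+28+10+45+51+49 = 204.

204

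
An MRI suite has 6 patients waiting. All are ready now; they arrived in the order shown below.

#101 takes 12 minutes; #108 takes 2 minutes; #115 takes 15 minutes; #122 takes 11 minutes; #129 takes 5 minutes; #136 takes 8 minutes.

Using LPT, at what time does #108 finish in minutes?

LPT (decreasing processing time): #115 #101 #122 #136 #129 #108.
#115: 0→15
#101: 15→27
#122: 27→38
#136: 38→46
#129: 46→51
#108: 51→53

53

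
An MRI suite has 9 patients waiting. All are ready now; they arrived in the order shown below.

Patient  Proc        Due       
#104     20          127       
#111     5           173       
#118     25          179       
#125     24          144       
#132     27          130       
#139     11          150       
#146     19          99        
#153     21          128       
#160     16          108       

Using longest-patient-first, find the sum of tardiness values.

LPT (decreasing processing time): #132 #118 #125 #153 #104 #146 #160 #139 #111.
#132: 0→27, due 130, tardiness 0
#118: 27→52, due 179, tardiness 0
#125: 52→76, due 144, tardiness 0
#153: 76→97, due 128, tardiness 0
#104: 97→117, due 127, tardiness 0
#146: 117→136, due 99, tardiness 37
#160: 136→152, due 108, tardiness 44
#139: 152→163, due 150, tardiness 13
#111: 163→168, due 173, tardiness 0
Sum = 0+0+0+0+0+37+44+13+0 = 94.

94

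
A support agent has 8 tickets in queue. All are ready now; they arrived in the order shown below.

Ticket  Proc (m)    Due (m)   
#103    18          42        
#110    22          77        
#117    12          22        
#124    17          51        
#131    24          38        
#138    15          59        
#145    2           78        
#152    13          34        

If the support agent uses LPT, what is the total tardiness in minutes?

LPT (decreasing processing time): #131 #110 #103 #124 #138 #152 #117 #145.
#131: 0→24, due 38, tardiness 0
#110: 24→46, due 77, tardiness 0
#103: 46→64, due 42, tardiness 22
#124: 64→81, due 51, tardiness 30
#138: 81→96, due 59, tardiness 37
#152: 96→109, due 34, tardiness 75
#117: 109→121, due 22, tardiness 99
#145: 121→123, due 78, tardiness 45
Sum = 0+0+22+30+37+75+99+45 = 308.

308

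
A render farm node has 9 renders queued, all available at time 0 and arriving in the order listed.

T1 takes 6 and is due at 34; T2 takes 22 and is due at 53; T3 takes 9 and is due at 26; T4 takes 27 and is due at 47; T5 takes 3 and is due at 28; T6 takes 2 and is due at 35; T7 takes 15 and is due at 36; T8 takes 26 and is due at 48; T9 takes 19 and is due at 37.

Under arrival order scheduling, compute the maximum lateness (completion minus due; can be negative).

FIFO (arrival order): T1 T2 T3 T4 T5 T6 T7 T8 T9.
T1: 0→6, due 34, lateness -28
T2: 6→28, due 53, lateness -25
T3: 28→37, due 26, lateness 11
T4: 37→64, due 47, lateness 17
T5: 64→67, due 28, lateness 39
T6: 67→69, due 35, lateness 34
T7: 69→84, due 36, lateness 48
T8: 84→110, due 48, lateness 62
T9: 110→129, due 37, lateness 92
Maximum = 92.

92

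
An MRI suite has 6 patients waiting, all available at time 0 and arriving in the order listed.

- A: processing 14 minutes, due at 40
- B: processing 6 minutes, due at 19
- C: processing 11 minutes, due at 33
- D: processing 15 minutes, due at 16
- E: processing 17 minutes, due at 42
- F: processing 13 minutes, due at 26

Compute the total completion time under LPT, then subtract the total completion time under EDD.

50

LPT (decreasing processing time): E D A F C B.
E: 0→17
D: 17→32
A: 32→46
F: 46→59
C: 59→70
B: 70→76
Sum = 17+32+46+59+70+76 = 300.
EDD (increasing due date): D B F C A E.
D: 0→15
B: 15→21
F: 21→34
C: 34→45
A: 45→59
E: 59→76
Sum = 15+21+34+45+59+76 = 250.
Difference = 300 − 250 = 50.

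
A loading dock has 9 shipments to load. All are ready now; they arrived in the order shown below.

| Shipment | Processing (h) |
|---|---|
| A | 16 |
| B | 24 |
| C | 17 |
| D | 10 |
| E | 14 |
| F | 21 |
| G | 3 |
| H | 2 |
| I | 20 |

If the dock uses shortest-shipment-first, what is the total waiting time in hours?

SPT (increasing processing time): H G D E A C I F B.
H: waits 0, runs 0→2
G: waits 2, runs 2→5
D: waits 5, runs 5→15
E: waits 15, runs 15→29
A: waits 29, runs 29→45
C: waits 45, runs 45→62
I: waits 62, runs 62→82
F: waits 82, runs 82→103
B: waits 103, runs 103→127
Sum = 0+2+5+15+29+45+62+82+103 = 343.

343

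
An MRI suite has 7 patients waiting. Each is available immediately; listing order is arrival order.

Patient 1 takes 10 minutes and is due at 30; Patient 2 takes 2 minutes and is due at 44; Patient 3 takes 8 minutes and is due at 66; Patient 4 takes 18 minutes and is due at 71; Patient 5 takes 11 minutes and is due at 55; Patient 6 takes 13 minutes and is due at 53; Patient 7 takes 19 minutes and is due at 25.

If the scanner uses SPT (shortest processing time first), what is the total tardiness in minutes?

56

SPT (increasing processing time): Patient 2 Patient 3 Patient 1 Patient 5 Patient 6 Patient 4 Patient 7.
Patient 2: 0→2, due 44, tardiness 0
Patient 3: 2→10, due 66, tardiness 0
Patient 1: 10→20, due 30, tardiness 0
Patient 5: 20→31, due 55, tardiness 0
Patient 6: 31→44, due 53, tardiness 0
Patient 4: 44→62, due 71, tardiness 0
Patient 7: 62→81, due 25, tardiness 56
Sum = 0+0+0+0+0+0+56 = 56.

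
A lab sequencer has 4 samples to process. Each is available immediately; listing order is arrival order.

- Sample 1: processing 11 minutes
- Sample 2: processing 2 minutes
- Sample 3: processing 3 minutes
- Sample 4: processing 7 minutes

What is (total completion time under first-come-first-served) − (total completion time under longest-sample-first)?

FIFO (arrival order): Sample 1 Sample 2 Sample 3 Sample 4.
Sample 1: 0→11
Sample 2: 11→13
Sample 3: 13→16
Sample 4: 16→23
Sum = 11+13+16+23 = 63.
LPT (decreasing processing time): Sample 1 Sample 4 Sample 3 Sample 2.
Sample 1: 0→11
Sample 4: 11→18
Sample 3: 18→21
Sample 2: 21→23
Sum = 11+18+21+23 = 73.
Difference = 63 − 73 = -10.

-10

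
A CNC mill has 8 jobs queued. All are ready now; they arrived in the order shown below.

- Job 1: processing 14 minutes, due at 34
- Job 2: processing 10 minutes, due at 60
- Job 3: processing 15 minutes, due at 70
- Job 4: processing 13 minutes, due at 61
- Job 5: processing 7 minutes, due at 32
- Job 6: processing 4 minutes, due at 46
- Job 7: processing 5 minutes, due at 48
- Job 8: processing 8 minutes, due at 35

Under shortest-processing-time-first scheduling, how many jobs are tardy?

2

SPT (increasing processing time): Job 6 Job 7 Job 5 Job 8 Job 2 Job 4 Job 1 Job 3.
Job 6: 0→4, due 46, tardiness 0
Job 7: 4→9, due 48, tardiness 0
Job 5: 9→16, due 32, tardiness 0
Job 8: 16→24, due 35, tardiness 0
Job 2: 24→34, due 60, tardiness 0
Job 4: 34→47, due 61, tardiness 0
Job 1: 47→61, due 34, tardiness 27
Job 3: 61→76, due 70, tardiness 6
Late jobs: 2.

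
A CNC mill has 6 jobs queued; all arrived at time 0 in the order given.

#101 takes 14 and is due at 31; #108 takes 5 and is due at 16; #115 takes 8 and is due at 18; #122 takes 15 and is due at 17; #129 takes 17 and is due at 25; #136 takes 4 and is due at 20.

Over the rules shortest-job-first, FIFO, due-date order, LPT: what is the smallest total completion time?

170

SPT (increasing processing time): #136 #108 #115 #101 #122 #129.
#136: 0→4
#108: 4→9
#115: 9→17
#101: 17→31
#122: 31→46
#129: 46→63
Sum = 4+9+17+31+46+63 = 170.
FIFO (arrival order): #101 #108 #115 #122 #129 #136.
#101: 0→14
#108: 14→19
#115: 19→27
#122: 27→42
#129: 42→59
#136: 59→63
Sum = 14+19+27+42+59+63 = 224.
EDD (increasing due date): #108 #122 #115 #136 #129 #101.
#108: 0→5
#122: 5→20
#115: 20→28
#136: 28→32
#129: 32→49
#101: 49→63
Sum = 5+20+28+32+49+63 = 197.
LPT (decreasing processing time): #129 #122 #101 #115 #108 #136.
#129: 0→17
#122: 17→32
#101: 32→46
#115: 46→54
#108: 54→59
#136: 59→63
Sum = 17+32+46+54+59+63 = 271.
SPT 170, FIFO 224, EDD 197, LPT 271 → minimum 170.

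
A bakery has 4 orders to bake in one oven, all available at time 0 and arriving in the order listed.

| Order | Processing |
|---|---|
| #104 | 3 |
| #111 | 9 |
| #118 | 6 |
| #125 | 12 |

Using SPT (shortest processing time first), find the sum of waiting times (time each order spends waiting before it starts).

SPT (increasing processing time): #104 #118 #111 #125.
#104: waits 0, runs 0→3
#118: waits 3, runs 3→9
#111: waits 9, runs 9→18
#125: waits 18, runs 18→30
Sum = 0+3+9+18 = 30.

30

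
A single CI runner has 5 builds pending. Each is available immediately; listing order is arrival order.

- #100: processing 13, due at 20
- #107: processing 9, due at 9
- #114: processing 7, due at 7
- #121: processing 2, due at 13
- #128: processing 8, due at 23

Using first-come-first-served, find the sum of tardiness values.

FIFO (arrival order): #100 #107 #114 #121 #128.
#100: 0→13, due 20, tardiness 0
#107: 13→22, due 9, tardiness 13
#114: 22→29, due 7, tardiness 22
#121: 29→31, due 13, tardiness 18
#128: 31→39, due 23, tardiness 16
Sum = 0+13+22+18+16 = 69.

69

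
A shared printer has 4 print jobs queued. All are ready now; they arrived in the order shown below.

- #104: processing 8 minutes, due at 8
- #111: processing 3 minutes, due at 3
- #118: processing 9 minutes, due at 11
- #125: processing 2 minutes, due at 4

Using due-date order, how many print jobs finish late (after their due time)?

EDD (increasing due date): #111 #125 #104 #118.
#111: 0→3, due 3, tardiness 0
#125: 3→5, due 4, tardiness 1
#104: 5→13, due 8, tardiness 5
#118: 13→22, due 11, tardiness 11
Late print jobs: 3.

3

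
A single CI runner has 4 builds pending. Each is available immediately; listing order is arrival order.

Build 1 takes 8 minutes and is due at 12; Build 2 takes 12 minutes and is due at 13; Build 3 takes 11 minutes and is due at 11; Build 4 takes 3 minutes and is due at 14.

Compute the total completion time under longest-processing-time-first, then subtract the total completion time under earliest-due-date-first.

LPT (decreasing processing time): Build 2 Build 3 Build 1 Build 4.
Build 2: 0→12
Build 3: 12→23
Build 1: 23→31
Build 4: 31→34
Sum = 12+23+31+34 = 100.
EDD (increasing due date): Build 3 Build 1 Build 2 Build 4.
Build 3: 0→11
Build 1: 11→19
Build 2: 19→31
Build 4: 31→34
Sum = 11+19+31+34 = 95.
Difference = 100 − 95 = 5.

5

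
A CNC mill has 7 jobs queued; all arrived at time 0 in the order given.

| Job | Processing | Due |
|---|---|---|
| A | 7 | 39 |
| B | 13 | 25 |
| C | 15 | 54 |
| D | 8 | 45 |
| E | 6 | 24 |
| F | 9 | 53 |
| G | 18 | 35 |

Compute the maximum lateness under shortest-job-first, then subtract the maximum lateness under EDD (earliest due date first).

19

SPT (increasing processing time): E A D F B C G.
E: 0→6, due 24, lateness -18
A: 6→13, due 39, lateness -26
D: 13→21, due 45, lateness -24
F: 21→30, due 53, lateness -23
B: 30→43, due 25, lateness 18
C: 43→58, due 54, lateness 4
G: 58→76, due 35, lateness 41
Maximum = 41.
EDD (increasing due date): E B G A D F C.
E: 0→6, due 24, lateness -18
B: 6→19, due 25, lateness -6
G: 19→37, due 35, lateness 2
A: 37→44, due 39, lateness 5
D: 44→52, due 45, lateness 7
F: 52→61, due 53, lateness 8
C: 61→76, due 54, lateness 22
Maximum = 22.
Difference = 41 − 22 = 19.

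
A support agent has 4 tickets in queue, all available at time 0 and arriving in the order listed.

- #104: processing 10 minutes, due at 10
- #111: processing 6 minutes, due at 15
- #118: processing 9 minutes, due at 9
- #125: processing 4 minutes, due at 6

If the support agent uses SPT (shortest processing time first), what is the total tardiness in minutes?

29

SPT (increasing processing time): #125 #111 #118 #104.
#125: 0→4, due 6, tardiness 0
#111: 4→10, due 15, tardiness 0
#118: 10→19, due 9, tardiness 10
#104: 19→29, due 10, tardiness 19
Sum = 0+0+10+19 = 29.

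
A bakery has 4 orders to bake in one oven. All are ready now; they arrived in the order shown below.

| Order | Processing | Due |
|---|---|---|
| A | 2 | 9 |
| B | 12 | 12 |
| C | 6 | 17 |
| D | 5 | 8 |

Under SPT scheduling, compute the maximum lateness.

SPT (increasing processing time): A D C B.
A: 0→2, due 9, lateness -7
D: 2→7, due 8, lateness -1
C: 7→13, due 17, lateness -4
B: 13→25, due 12, lateness 13
Maximum = 13.

13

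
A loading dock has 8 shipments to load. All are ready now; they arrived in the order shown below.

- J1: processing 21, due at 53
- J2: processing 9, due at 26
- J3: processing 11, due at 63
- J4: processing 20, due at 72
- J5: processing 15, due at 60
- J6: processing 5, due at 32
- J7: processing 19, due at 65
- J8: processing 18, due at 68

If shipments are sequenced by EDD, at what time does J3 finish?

EDD (increasing due date): J2 J6 J1 J5 J3 J7 J8 J4.
J2: 0→9
J6: 9→14
J1: 14→35
J5: 35→50
J3: 50→61

61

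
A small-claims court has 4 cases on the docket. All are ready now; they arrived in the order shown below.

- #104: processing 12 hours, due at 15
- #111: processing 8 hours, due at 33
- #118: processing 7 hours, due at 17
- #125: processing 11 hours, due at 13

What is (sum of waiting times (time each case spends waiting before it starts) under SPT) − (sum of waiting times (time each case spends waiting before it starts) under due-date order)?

SPT (increasing processing time): #118 #111 #125 #104.
#118: waits 0, runs 0→7
#111: waits 7, runs 7→15
#125: waits 15, runs 15→26
#104: waits 26, runs 26→38
Sum = 0+7+15+26 = 48.
EDD (increasing due date): #125 #104 #118 #111.
#125: waits 0, runs 0→11
#104: waits 11, runs 11→23
#118: waits 23, runs 23→30
#111: waits 30, runs 30→38
Sum = 0+11+23+30 = 64.
Difference = 48 − 64 = -16.

-16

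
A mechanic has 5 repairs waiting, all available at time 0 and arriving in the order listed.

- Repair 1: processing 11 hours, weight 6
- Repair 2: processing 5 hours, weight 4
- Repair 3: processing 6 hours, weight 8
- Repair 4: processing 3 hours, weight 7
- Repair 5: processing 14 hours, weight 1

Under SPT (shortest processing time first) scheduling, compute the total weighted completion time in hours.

354

SPT (increasing processing time): Repair 4 Repair 2 Repair 3 Repair 1 Repair 5.
Repair 4: finishes 3, weight 7, w·C = 21
Repair 2: finishes 8, weight 4, w·C = 32
Repair 3: finishes 14, weight 8, w·C = 112
Repair 1: finishes 25, weight 6, w·C = 150
Repair 5: finishes 39, weight 1, w·C = 39
Sum = 21+32+112+150+39 = 354.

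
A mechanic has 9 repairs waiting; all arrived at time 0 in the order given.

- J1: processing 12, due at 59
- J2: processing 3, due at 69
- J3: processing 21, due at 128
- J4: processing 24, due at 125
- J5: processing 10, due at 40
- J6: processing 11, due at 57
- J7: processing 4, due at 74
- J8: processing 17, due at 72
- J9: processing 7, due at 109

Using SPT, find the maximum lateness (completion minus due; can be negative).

SPT (increasing processing time): J2 J7 J9 J5 J6 J1 J8 J3 J4.
J2: 0→3, due 69, lateness -66
J7: 3→7, due 74, lateness -67
J9: 7→14, due 109, lateness -95
J5: 14→24, due 40, lateness -16
J6: 24→35, due 57, lateness -22
J1: 35→47, due 59, lateness -12
J8: 47→64, due 72, lateness -8
J3: 64→85, due 128, lateness -43
J4: 85→109, due 125, lateness -16
Maximum = -8.

-8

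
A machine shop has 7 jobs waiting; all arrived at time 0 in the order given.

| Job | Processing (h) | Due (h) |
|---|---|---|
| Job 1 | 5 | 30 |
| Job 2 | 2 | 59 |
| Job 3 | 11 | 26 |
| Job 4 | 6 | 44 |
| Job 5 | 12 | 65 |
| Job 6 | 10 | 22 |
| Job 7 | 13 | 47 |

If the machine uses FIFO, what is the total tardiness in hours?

FIFO (arrival order): Job 1 Job 2 Job 3 Job 4 Job 5 Job 6 Job 7.
Job 1: 0→5, due 30, tardiness 0
Job 2: 5→7, due 59, tardiness 0
Job 3: 7→18, due 26, tardiness 0
Job 4: 18→24, due 44, tardiness 0
Job 5: 24→36, due 65, tardiness 0
Job 6: 36→46, due 22, tardiness 24
Job 7: 46→59, due 47, tardiness 12
Sum = 0+0+0+0+0+24+12 = 36.

36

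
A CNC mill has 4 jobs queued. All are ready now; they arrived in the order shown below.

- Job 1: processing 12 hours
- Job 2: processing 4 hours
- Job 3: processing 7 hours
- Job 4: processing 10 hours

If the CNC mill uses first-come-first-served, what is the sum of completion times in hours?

84

FIFO (arrival order): Job 1 Job 2 Job 3 Job 4.
Job 1: 0→12
Job 2: 12→16
Job 3: 16→23
Job 4: 23→33
Sum = 12+16+23+33 = 84.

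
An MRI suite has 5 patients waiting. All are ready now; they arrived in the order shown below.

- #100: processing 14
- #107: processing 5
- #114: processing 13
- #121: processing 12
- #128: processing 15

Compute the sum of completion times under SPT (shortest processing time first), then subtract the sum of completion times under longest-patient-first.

SPT (increasing processing time): #107 #121 #114 #100 #128.
#107: 0→5
#121: 5→17
#114: 17→30
#100: 30→44
#128: 44→59
Sum = 5+17+30+44+59 = 155.
LPT (decreasing processing time): #128 #100 #114 #121 #107.
#128: 0→15
#100: 15→29
#114: 29→42
#121: 42→54
#107: 54→59
Sum = 15+29+42+54+59 = 199.
Difference = 155 − 199 = -44.

-44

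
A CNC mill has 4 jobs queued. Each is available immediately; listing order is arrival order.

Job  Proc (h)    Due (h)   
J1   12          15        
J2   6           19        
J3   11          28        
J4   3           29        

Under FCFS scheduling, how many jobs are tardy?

FIFO (arrival order): J1 J2 J3 J4.
J1: 0→12, due 15, tardiness 0
J2: 12→18, due 19, tardiness 0
J3: 18→29, due 28, tardiness 1
J4: 29→32, due 29, tardiness 3
Late jobs: 2.

2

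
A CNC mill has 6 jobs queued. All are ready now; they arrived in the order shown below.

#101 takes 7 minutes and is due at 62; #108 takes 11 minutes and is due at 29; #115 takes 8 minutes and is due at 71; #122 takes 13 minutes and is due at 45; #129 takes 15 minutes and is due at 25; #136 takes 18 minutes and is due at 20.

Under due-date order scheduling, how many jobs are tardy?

EDD (increasing due date): #136 #129 #108 #122 #101 #115.
#136: 0→18, due 20, tardiness 0
#129: 18→33, due 25, tardiness 8
#108: 33→44, due 29, tardiness 15
#122: 44→57, due 45, tardiness 12
#101: 57→64, due 62, tardiness 2
#115: 64→72, due 71, tardiness 1
Late jobs: 5.

5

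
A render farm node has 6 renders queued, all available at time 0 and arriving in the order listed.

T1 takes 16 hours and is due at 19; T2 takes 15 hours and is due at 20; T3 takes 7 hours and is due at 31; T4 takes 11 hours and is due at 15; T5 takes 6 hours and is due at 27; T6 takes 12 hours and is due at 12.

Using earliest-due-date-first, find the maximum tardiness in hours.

EDD (increasing due date): T6 T4 T1 T2 T5 T3.
T6: 0→12, due 12, tardiness 0
T4: 12→23, due 15, tardiness 8
T1: 23→39, due 19, tardiness 20
T2: 39→54, due 20, tardiness 34
T5: 54→60, due 27, tardiness 33
T3: 60→67, due 31, tardiness 36
Maximum = 36.

36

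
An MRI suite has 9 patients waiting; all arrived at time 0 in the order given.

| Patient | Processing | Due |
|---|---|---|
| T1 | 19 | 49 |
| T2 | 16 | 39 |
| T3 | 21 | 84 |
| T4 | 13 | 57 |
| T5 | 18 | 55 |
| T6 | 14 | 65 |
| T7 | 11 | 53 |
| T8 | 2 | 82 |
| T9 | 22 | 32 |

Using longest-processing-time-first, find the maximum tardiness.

LPT (decreasing processing time): T9 T3 T1 T5 T2 T6 T4 T7 T8.
T9: 0→22, due 32, tardiness 0
T3: 22→43, due 84, tardiness 0
T1: 43→62, due 49, tardiness 13
T5: 62→80, due 55, tardiness 25
T2: 80→96, due 39, tardiness 57
T6: 96→110, due 65, tardiness 45
T4: 110→123, due 57, tardiness 66
T7: 123→134, due 53, tardiness 81
T8: 134→136, due 82, tardiness 54
Maximum = 81.

81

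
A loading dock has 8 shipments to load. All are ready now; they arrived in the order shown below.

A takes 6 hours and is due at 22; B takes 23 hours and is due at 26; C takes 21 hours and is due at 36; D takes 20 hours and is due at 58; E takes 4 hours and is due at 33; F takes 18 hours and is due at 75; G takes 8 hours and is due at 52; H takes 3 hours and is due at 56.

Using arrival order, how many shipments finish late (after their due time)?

7

FIFO (arrival order): A B C D E F G H.
A: 0→6, due 22, tardiness 0
B: 6→29, due 26, tardiness 3
C: 29→50, due 36, tardiness 14
D: 50→70, due 58, tardiness 12
E: 70→74, due 33, tardiness 41
F: 74→92, due 75, tardiness 17
G: 92→100, due 52, tardiness 48
H: 100→103, due 56, tardiness 47
Late shipments: 7.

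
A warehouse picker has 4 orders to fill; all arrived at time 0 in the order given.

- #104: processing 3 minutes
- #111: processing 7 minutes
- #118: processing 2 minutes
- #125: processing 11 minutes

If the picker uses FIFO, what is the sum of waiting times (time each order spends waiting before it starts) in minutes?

FIFO (arrival order): #104 #111 #118 #125.
#104: waits 0, runs 0→3
#111: waits 3, runs 3→10
#118: waits 10, runs 10→12
#125: waits 12, runs 12→23
Sum = 0+3+10+12 = 25.

25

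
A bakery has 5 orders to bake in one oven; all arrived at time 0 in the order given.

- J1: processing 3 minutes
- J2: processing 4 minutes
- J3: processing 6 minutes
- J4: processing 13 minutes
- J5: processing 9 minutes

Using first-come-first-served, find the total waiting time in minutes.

FIFO (arrival order): J1 J2 J3 J4 J5.
J1: waits 0, runs 0→3
J2: waits 3, runs 3→7
J3: waits 7, runs 7→13
J4: waits 13, runs 13→26
J5: waits 26, runs 26→35
Sum = 0+3+7+13+26 = 49.

49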